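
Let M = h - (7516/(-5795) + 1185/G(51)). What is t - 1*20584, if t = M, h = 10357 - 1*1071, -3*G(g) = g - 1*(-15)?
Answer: -1433349593/127490 ≈ -11243.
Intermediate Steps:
G(g) = -5 - g/3 (G(g) = -(g - 1*(-15))/3 = -(g + 15)/3 = -(15 + g)/3 = -5 - g/3)
h = 9286 (h = 10357 - 1071 = 9286)
M = 1190904567/127490 (M = 9286 - (7516/(-5795) + 1185/(-5 - ⅓*51)) = 9286 - (7516*(-1/5795) + 1185/(-5 - 17)) = 9286 - (-7516/5795 + 1185/(-22)) = 9286 - (-7516/5795 + 1185*(-1/22)) = 9286 - (-7516/5795 - 1185/22) = 9286 - 1*(-7032427/127490) = 9286 + 7032427/127490 = 1190904567/127490 ≈ 9341.2)
t = 1190904567/127490 ≈ 9341.2
t - 1*20584 = 1190904567/127490 - 1*20584 = 1190904567/127490 - 20584 = -1433349593/127490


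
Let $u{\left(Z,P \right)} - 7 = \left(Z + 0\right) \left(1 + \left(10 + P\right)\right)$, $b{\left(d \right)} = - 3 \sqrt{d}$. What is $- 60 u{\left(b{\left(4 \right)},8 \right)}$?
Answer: $6420$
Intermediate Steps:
$u{\left(Z,P \right)} = 7 + Z \left(11 + P\right)$ ($u{\left(Z,P \right)} = 7 + \left(Z + 0\right) \left(1 + \left(10 + P\right)\right) = 7 + Z \left(11 + P\right)$)
$- 60 u{\left(b{\left(4 \right)},8 \right)} = - 60 \left(7 + 11 \left(- 3 \sqrt{4}\right) + 8 \left(- 3 \sqrt{4}\right)\right) = - 60 \left(7 + 11 \left(\left(-3\right) 2\right) + 8 \left(\left(-3\right) 2\right)\right) = - 60 \left(7 + 11 \left(-6\right) + 8 \left(-6\right)\right) = - 60 \left(7 - 66 - 48\right) = \left(-60\right) \left(-107\right) = 6420$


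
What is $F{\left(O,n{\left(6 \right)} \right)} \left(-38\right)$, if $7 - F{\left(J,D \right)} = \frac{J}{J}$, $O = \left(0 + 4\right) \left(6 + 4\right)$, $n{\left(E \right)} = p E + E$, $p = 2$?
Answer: $-228$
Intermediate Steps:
$n{\left(E \right)} = 3 E$ ($n{\left(E \right)} = 2 E + E = 3 E$)
$O = 40$ ($O = 4 \cdot 10 = 40$)
$F{\left(J,D \right)} = 6$ ($F{\left(J,D \right)} = 7 - \frac{J}{J} = 7 - 1 = 6$)
$F{\left(O,n{\left(6 \right)} \right)} \left(-38\right) = 6 \left(-38\right) = -228$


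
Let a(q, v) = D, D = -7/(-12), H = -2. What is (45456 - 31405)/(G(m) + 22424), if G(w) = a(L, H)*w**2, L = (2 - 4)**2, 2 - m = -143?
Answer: 168612/416263 ≈ 0.40506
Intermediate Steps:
m = 145 (m = 2 - 1*(-143) = 2 + 143 = 145)
D = 7/12 (D = -7*(-1/12) = 7/12 ≈ 0.58333)
L = 4 (L = (-2)**2 = 4)
a(q, v) = 7/12
G(w) = 7*w**2/12
(45456 - 31405)/(G(m) + 22424) = (45456 - 31405)/((7/12)*145**2 + 22424) = 14051/((7/12)*21025 + 22424) = 14051/(147175/12 + 22424) = 14051/(416263/12) = 14051*(12/416263) = 168612/416263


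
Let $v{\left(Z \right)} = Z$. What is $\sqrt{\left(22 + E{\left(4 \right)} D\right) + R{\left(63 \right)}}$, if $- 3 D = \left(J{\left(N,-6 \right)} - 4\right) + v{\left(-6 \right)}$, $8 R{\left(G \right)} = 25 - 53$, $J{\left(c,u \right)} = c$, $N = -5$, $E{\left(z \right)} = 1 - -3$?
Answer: $\frac{\sqrt{154}}{2} \approx 6.2048$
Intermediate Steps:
$E{\left(z \right)} = 4$ ($E{\left(z \right)} = 1 + 3 = 4$)
$R{\left(G \right)} = - \frac{7}{2}$ ($R{\left(G \right)} = \frac{25 - 53}{8} = \frac{1}{8} \left(-28\right) = - \frac{7}{2}$)
$D = 5$ ($D = - \frac{\left(-5 - 4\right) - 6}{3} = - \frac{-9 - 6}{3} = \left(- \frac{1}{3}\right) \left(-15\right) = 5$)
$\sqrt{\left(22 + E{\left(4 \right)} D\right) + R{\left(63 \right)}} = \sqrt{\left(22 + 4 \cdot 5\right) - \frac{7}{2}} = \sqrt{\left(22 + 20\right) - \frac{7}{2}} = \sqrt{42 - \frac{7}{2}} = \sqrt{\frac{77}{2}} = \frac{\sqrt{154}}{2}$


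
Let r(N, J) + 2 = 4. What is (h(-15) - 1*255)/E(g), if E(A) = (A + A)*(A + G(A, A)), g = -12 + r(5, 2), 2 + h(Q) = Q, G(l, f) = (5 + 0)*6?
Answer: 17/25 ≈ 0.68000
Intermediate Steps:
G(l, f) = 30 (G(l, f) = 5*6 = 30)
h(Q) = -2 + Q
r(N, J) = 2 (r(N, J) = -2 + 4 = 2)
g = -10 (g = -12 + 2 = -10)
E(A) = 2*A*(30 + A) (E(A) = (A + A)*(A + 30) = (2*A)*(30 + A) = 2*A*(30 + A))
(h(-15) - 1*255)/E(g) = ((-2 - 15) - 1*255)/((2*(-10)*(30 - 10))) = (-17 - 255)/((2*(-10)*20)) = -272/(-400) = -272*(-1/400) = 17/25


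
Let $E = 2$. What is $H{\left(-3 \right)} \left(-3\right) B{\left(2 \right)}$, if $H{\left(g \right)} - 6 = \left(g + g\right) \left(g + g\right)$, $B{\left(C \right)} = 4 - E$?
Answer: $-252$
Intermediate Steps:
$B{\left(C \right)} = 2$ ($B{\left(C \right)} = 4 - 2 = 2$)
$H{\left(g \right)} = 6 + 4 g^{2}$ ($H{\left(g \right)} = 6 + \left(g + g\right) \left(g + g\right) = 6 + 2 g 2 g = 6 + 4 g^{2}$)
$H{\left(-3 \right)} \left(-3\right) B{\left(2 \right)} = \left(6 + 4 \left(-3\right)^{2}\right) \left(-3\right) 2 = \left(6 + 4 \cdot 9\right) \left(-3\right) 2 = \left(6 + 36\right) \left(-3\right) 2 = 42 \left(-3\right) 2 = \left(-126\right) 2 = -252$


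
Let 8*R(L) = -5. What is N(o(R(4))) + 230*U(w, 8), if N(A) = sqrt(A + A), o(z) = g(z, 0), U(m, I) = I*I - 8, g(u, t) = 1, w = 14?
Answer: 12880 + sqrt(2) ≈ 12881.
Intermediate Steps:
R(L) = -5/8 (R(L) = (1/8)*(-5) = -5/8)
U(m, I) = -8 + I**2 (U(m, I) = I**2 - 8 = -8 + I**2)
o(z) = 1
N(A) = sqrt(2)*sqrt(A) (N(A) = sqrt(2*A) = sqrt(2)*sqrt(A))
N(o(R(4))) + 230*U(w, 8) = sqrt(2)*sqrt(1) + 230*(-8 + 8**2) = sqrt(2)*1 + 230*(-8 + 64) = sqrt(2) + 230*56 = sqrt(2) + 12880 = 12880 + sqrt(2)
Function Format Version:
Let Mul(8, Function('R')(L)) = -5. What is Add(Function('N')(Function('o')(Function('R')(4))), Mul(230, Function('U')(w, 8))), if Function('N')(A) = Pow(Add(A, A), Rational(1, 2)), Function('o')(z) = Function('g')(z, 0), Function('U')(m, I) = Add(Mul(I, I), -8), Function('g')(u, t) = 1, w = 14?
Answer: Add(12880, Pow(2, Rational(1, 2))) ≈ 12881.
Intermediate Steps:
Function('R')(L) = Rational(-5, 8) (Function('R')(L) = Mul(Rational(1, 8), -5) = Rational(-5, 8))
Function('U')(m, I) = Add(-8, Pow(I, 2)) (Function('U')(m, I) = Add(Pow(I, 2), -8) = Add(-8, Pow(I, 2)))
Function('o')(z) = 1
Function('N')(A) = Mul(Pow(2, Rational(1, 2)), Pow(A, Rational(1, 2))) (Function('N')(A) = Pow(Mul(2, A), Rational(1, 2)) = Mul(Pow(2, Rational(1, 2)), Pow(A, Rational(1, 2))))
Add(Function('N')(Function('o')(Function('R')(4))), Mul(230, Function('U')(w, 8))) = Add(Mul(Pow(2, Rational(1, 2)), Pow(1, Rational(1, 2))), Mul(230, Add(-8, Pow(8, 2)))) = Add(Mul(Pow(2, Rational(1, 2)), 1), Mul(230, Add(-8, 64))) = Add(Pow(2, Rational(1, 2)), Mul(230, 56)) = Add(Pow(2, Rational(1, 2)), 12880) = Add(12880, Pow(2, Rational(1, 2)))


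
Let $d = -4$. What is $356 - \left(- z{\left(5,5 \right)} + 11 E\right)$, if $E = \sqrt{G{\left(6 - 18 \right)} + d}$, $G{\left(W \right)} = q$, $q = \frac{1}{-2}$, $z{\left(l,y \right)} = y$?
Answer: $361 - \frac{33 i \sqrt{2}}{2} \approx 361.0 - 23.335 i$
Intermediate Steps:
$q = - \frac{1}{2} \approx -0.5$
$G{\left(W \right)} = - \frac{1}{2}$
$E = \frac{3 i \sqrt{2}}{2}$ ($E = \sqrt{- \frac{1}{2} - 4} = \sqrt{- \frac{9}{2}} = \frac{3 i \sqrt{2}}{2} \approx 2.1213 i$)
$356 - \left(- z{\left(5,5 \right)} + 11 E\right) = 356 + \left(5 - 11 \frac{3 i \sqrt{2}}{2}\right) = 356 + \left(5 - \frac{33 i \sqrt{2}}{2}\right) = 361 - \frac{33 i \sqrt{2}}{2}$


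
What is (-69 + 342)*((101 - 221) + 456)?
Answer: 91728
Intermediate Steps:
(-69 + 342)*((101 - 221) + 456) = 273*(-120 + 456) = 273*336 = 91728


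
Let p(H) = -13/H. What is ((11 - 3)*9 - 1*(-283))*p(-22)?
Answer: 4615/22 ≈ 209.77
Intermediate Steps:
((11 - 3)*9 - 1*(-283))*p(-22) = ((11 - 3)*9 - 1*(-283))*(-13/(-22)) = (8*9 + 283)*(-13*(-1/22)) = (72 + 283)*(13/22) = 355*(13/22) = 4615/22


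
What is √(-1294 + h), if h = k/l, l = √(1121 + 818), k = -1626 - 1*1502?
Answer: √(-4865078974 - 6065192*√1939)/1939 ≈ 36.946*I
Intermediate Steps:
k = -3128 (k = -1626 - 1502 = -3128)
l = √1939 ≈ 44.034
h = -3128*√1939/1939 ≈ -71.036
√(-1294 + h) = √(-1294 - 3128*√1939/1939)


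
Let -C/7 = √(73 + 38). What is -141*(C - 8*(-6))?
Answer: -6768 + 987*√111 ≈ 3630.7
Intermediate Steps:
C = -7*√111 (C = -7*√(73 + 38) = -7*√111 ≈ -73.750)
-141*(C - 8*(-6)) = -141*(-7*√111 - 8*(-6)) = -141*(-7*√111 + 48) = -141*(48 - 7*√111) = -6768 + 987*√111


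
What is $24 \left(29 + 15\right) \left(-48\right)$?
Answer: $-50688$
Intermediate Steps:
$24 \left(29 + 15\right) \left(-48\right) = 24 \cdot 44 \left(-48\right) = 1056 \left(-48\right) = -50688$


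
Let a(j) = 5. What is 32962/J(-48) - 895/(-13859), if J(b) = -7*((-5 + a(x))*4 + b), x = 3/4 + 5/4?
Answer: 228560539/2328312 ≈ 98.166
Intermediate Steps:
x = 2 (x = 3*(¼) + 5*(¼) = ¾ + 5/4 = 2)
J(b) = -7*b (J(b) = -7*((-5 + 5)*4 + b) = -7*(0*4 + b) = -7*(0 + b) = -7*b)
32962/J(-48) - 895/(-13859) = 32962/((-7*(-48))) - 895/(-13859) = 32962/336 - 895*(-1/13859) = 32962*(1/336) + 895/13859 = 16481/168 + 895/13859 = 228560539/2328312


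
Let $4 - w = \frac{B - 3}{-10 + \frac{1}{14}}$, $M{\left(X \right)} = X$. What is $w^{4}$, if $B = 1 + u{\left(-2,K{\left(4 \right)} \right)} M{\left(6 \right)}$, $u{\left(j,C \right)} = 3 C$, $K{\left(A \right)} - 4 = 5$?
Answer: $\frac{61115119923456}{373301041} \approx 1.6372 \cdot 10^{5}$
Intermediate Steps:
$K{\left(A \right)} = 9$ ($K{\left(A \right)} = 4 + 5 = 9$)
$B = 163$ ($B = 1 + 3 \cdot 9 \cdot 6 = 1 + 27 \cdot 6 = 1 + 162 = 163$)
$w = \frac{2796}{139}$ ($w = 4 - \frac{163 - 3}{-10 + \frac{1}{14}} = 4 - \frac{160}{-10 + \frac{1}{14}} = 4 - \frac{160}{- \frac{139}{14}} = 4 - 160 \left(- \frac{14}{139}\right) = 4 - - \frac{2240}{139} = 4 + \frac{2240}{139} = \frac{2796}{139} \approx 20.115$)
$w^{4} = \left(\frac{2796}{139}\right)^{4} = \frac{61115119923456}{373301041}$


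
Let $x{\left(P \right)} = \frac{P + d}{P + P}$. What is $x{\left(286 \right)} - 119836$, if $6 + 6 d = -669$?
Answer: $- \frac{137092037}{1144} \approx -1.1984 \cdot 10^{5}$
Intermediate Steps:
$d = - \frac{225}{2}$ ($d = -1 + \frac{1}{6} \left(-669\right) = -1 - \frac{223}{2} = - \frac{225}{2} \approx -112.5$)
$x{\left(P \right)} = \frac{- \frac{225}{2} + P}{2 P}$ ($x{\left(P \right)} = \frac{P - \frac{225}{2}}{P + P} = \frac{- \frac{225}{2} + P}{2 P}$)
$x{\left(286 \right)} - 119836 = \frac{-225 + 2 \cdot 286}{4 \cdot 286} - 119836 = \frac{1}{4} \cdot \frac{1}{286} \left(-225 + 572\right) - 119836 = \frac{1}{4} \cdot \frac{1}{286} \cdot 347 - 119836 = \frac{347}{1144} - 119836 = - \frac{137092037}{1144}$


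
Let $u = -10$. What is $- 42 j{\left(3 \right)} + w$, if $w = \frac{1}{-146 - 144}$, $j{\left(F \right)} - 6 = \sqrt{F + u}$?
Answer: $- \frac{73081}{290} - 42 i \sqrt{7} \approx -252.0 - 111.12 i$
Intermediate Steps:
$j{\left(F \right)} = 6 + \sqrt{-10 + F}$ ($j{\left(F \right)} = 6 + \sqrt{F - 10} = 6 + \sqrt{-10 + F}$)
$w = - \frac{1}{290}$ ($w = \frac{1}{-290} = - \frac{1}{290} \approx -0.0034483$)
$- 42 j{\left(3 \right)} + w = - 42 \left(6 + \sqrt{-10 + 3}\right) - \frac{1}{290} = - 42 \left(6 + \sqrt{-7}\right) - \frac{1}{290} = - 42 \left(6 + i \sqrt{7}\right) - \frac{1}{290} = \left(-252 - 42 i \sqrt{7}\right) - \frac{1}{290} = - \frac{73081}{290} - 42 i \sqrt{7}$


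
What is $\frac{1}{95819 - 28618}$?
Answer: $\frac{1}{67201} \approx 1.4881 \cdot 10^{-5}$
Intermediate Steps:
$\frac{1}{95819 - 28618} = \frac{1}{67201}$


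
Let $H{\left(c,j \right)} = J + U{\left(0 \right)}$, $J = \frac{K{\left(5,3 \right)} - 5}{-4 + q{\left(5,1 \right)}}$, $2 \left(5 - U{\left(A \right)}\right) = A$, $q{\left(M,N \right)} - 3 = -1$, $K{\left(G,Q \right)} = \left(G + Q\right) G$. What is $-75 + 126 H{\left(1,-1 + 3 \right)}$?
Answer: $-1650$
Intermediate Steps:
$K{\left(G,Q \right)} = G \left(G + Q\right)$
$q{\left(M,N \right)} = 2$ ($q{\left(M,N \right)} = 3 - 1 = 2$)
$U{\left(A \right)} = 5 - \frac{A}{2}$
$J = - \frac{35}{2}$ ($J = \frac{5 \left(5 + 3\right) - 5}{-4 + 2} = \frac{5 \cdot 8 - 5}{-2} = \left(40 - 5\right) \left(- \frac{1}{2}\right) = 35 \left(- \frac{1}{2}\right) = - \frac{35}{2} \approx -17.5$)
$H{\left(c,j \right)} = - \frac{25}{2}$ ($H{\left(c,j \right)} = - \frac{35}{2} + \left(5 - 0\right) = - \frac{35}{2} + \left(5 + 0\right) = - \frac{35}{2} + 5 = - \frac{25}{2}$)
$-75 + 126 H{\left(1,-1 + 3 \right)} = -75 + 126 \left(- \frac{25}{2}\right) = -75 - 1575 = -1650$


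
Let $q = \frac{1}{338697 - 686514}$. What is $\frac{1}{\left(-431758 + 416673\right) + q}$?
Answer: $- \frac{347817}{5246819446} \approx -6.6291 \cdot 10^{-5}$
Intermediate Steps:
$q = - \frac{1}{347817}$ ($q = \frac{1}{-347817} = - \frac{1}{347817} \approx -2.8751 \cdot 10^{-6}$)
$\frac{1}{\left(-431758 + 416673\right) + q} = \frac{1}{\left(-431758 + 416673\right) - \frac{1}{347817}} = \frac{1}{-15085 - \frac{1}{347817}} = \frac{1}{- \frac{5246819446}{347817}} = - \frac{347817}{5246819446}$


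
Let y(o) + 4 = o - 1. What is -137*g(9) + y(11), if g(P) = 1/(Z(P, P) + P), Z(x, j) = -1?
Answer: -89/8 ≈ -11.125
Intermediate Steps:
y(o) = -5 + o (y(o) = -4 + (o - 1) = -4 + (-1 + o) = -5 + o)
g(P) = 1/(-1 + P)
-137*g(9) + y(11) = -137/(-1 + 9) + (-5 + 11) = -137/8 + 6 = -89/8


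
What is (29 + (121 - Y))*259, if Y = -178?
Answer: 84952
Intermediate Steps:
(29 + (121 - Y))*259 = (29 + (121 - 1*(-178)))*259 = (29 + (121 + 178))*259 = (29 + 299)*259 = 328*259 = 84952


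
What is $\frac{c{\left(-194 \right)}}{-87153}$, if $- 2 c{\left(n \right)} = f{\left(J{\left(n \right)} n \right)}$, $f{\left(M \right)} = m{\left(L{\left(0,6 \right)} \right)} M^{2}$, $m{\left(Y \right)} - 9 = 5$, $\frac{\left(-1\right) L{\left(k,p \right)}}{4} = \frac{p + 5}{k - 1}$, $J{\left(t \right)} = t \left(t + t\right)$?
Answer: $\frac{1492685832832768}{87153} \approx 1.7127 \cdot 10^{10}$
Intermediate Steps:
$J{\left(t \right)} = 2 t^{2}$ ($J{\left(t \right)} = t 2 t = 2 t^{2}$)
$L{\left(k,p \right)} = - \frac{4 \left(5 + p\right)}{-1 + k}$ ($L{\left(k,p \right)} = - 4 \frac{p + 5}{k - 1} = - 4 \frac{5 + p}{-1 + k} = - \frac{4 \left(5 + p\right)}{-1 + k}$)
$m{\left(Y \right)} = 14$ ($m{\left(Y \right)} = 9 + 5 = 14$)
$f{\left(M \right)} = 14 M^{2}$
$c{\left(n \right)} = - 28 n^{6}$ ($c{\left(n \right)} = - \frac{14 \left(2 n^{2} n\right)^{2}}{2} = - \frac{14 \left(2 n^{3}\right)^{2}}{2} = - \frac{14 \cdot 4 n^{6}}{2} = - \frac{56 n^{6}}{2} = - 28 n^{6}$)
$\frac{c{\left(-194 \right)}}{-87153} = \frac{\left(-28\right) \left(-194\right)^{6}}{-87153} = \left(-28\right) 53310208315456 \left(- \frac{1}{87153}\right) = \left(-1492685832832768\right) \left(- \frac{1}{87153}\right) = \frac{1492685832832768}{87153}$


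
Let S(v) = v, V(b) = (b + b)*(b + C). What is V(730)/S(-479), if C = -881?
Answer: 220460/479 ≈ 460.25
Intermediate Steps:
V(b) = 2*b*(-881 + b) (V(b) = (b + b)*(b - 881) = (2*b)*(-881 + b) = 2*b*(-881 + b))
V(730)/S(-479) = (2*730*(-881 + 730))/(-479) = (2*730*(-151))*(-1/479) = -220460*(-1/479) = 220460/479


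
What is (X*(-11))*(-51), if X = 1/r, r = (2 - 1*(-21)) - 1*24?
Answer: -561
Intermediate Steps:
r = -1 (r = (2 + 21) - 24 = 23 - 24 = -1)
X = -1 (X = 1/(-1) = -1)
(X*(-11))*(-51) = -1*(-11)*(-51) = 11*(-51) = -561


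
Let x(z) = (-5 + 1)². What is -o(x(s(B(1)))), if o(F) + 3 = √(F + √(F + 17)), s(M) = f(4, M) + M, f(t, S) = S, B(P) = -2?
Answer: 3 - √(16 + √33) ≈ -1.6631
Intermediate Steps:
s(M) = 2*M (s(M) = M + M = 2*M)
x(z) = 16 (x(z) = (-4)² = 16)
o(F) = -3 + √(F + √(17 + F)) (o(F) = -3 + √(F + √(F + 17)) = -3 + √(F + √(17 + F)))
-o(x(s(B(1)))) = -(-3 + √(16 + √(17 + 16))) = -(-3 + √(16 + √33)) = 3 - √(16 + √33)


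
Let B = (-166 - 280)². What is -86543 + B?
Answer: 112373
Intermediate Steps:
B = 198916 (B = (-446)² = 198916)
-86543 + B = -86543 + 198916 = 112373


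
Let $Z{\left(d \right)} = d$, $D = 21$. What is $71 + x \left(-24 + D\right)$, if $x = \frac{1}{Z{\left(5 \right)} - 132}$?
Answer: $\frac{9020}{127} \approx 71.024$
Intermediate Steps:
$x = - \frac{1}{127}$ ($x = \frac{1}{5 - 132} = \frac{1}{-127} = - \frac{1}{127} \approx -0.007874$)
$71 + x \left(-24 + D\right) = 71 - \frac{-24 + 21}{127} = 71 - - \frac{3}{127} = 71 + \frac{3}{127} = \frac{9020}{127}$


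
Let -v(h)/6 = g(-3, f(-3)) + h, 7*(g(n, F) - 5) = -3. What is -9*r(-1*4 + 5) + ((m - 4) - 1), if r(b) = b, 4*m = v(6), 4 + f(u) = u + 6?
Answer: -209/7 ≈ -29.857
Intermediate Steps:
f(u) = 2 + u (f(u) = -4 + (u + 6) = -4 + (6 + u) = 2 + u)
g(n, F) = 32/7 (g(n, F) = 5 + (⅐)*(-3) = 5 - 3/7 = 32/7)
v(h) = -192/7 - 6*h (v(h) = -6*(32/7 + h) = -192/7 - 6*h)
m = -111/7 (m = (-192/7 - 6*6)/4 = (-192/7 - 36)/4 = (¼)*(-444/7) = -111/7 ≈ -15.857)
-9*r(-1*4 + 5) + ((m - 4) - 1) = -9*(-1*4 + 5) + ((-111/7 - 4) - 1) = -9*(-4 + 5) + (-139/7 - 1) = -9*1 - 146/7 = -9 - 146/7 = -209/7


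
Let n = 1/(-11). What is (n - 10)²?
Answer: 12321/121 ≈ 101.83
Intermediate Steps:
n = -1/11 ≈ -0.090909
(n - 10)² = (-1/11 - 10)² = (-111/11)² = 12321/121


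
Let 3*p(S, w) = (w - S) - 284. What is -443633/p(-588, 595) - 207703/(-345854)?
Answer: -15865862681/10721474 ≈ -1479.8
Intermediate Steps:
p(S, w) = -284/3 - S/3 + w/3 (p(S, w) = ((w - S) - 284)/3 = (-284 + w - S)/3 = -284/3 - S/3 + w/3)
-443633/p(-588, 595) - 207703/(-345854) = -443633/(-284/3 - 1/3*(-588) + (1/3)*595) - 207703/(-345854) = -443633/(-284/3 + 196 + 595/3) - 207703*(-1/345854) = -443633/899/3 + 207703/345854 = -443633*3/899 + 207703/345854 = -1330899/899 + 207703/345854 = -15865862681/10721474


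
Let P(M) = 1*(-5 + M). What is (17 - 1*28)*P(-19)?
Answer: 264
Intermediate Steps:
P(M) = -5 + M
(17 - 1*28)*P(-19) = (17 - 1*28)*(-5 - 19) = (17 - 28)*(-24) = -11*(-24) = 264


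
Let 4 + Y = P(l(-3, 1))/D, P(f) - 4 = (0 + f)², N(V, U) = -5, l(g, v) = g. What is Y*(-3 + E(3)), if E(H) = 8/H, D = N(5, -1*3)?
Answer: 11/5 ≈ 2.2000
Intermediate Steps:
P(f) = 4 + f² (P(f) = 4 + (0 + f)² = 4 + f²)
D = -5
Y = -33/5 (Y = -4 + (4 + (-3)²)/(-5) = -4 + (4 + 9)*(-⅕) = -4 + 13*(-⅕) = -4 - 13/5 = -33/5 ≈ -6.6000)
Y*(-3 + E(3)) = -33*(-3 + 8/3)/5 = -33/5*(-⅓) = 11/5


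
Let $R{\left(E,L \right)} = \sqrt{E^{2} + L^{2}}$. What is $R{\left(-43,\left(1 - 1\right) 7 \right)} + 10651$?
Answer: $10694$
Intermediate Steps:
$R{\left(-43,\left(1 - 1\right) 7 \right)} + 10651 = \sqrt{\left(-43\right)^{2} + \left(\left(1 - 1\right) 7\right)^{2}} + 10651 = \sqrt{1849 + \left(0 \cdot 7\right)^{2}} + 10651 = \sqrt{1849 + 0^{2}} + 10651 = \sqrt{1849 + 0} + 10651 = \sqrt{1849} + 10651 = 43 + 10651 = 10694$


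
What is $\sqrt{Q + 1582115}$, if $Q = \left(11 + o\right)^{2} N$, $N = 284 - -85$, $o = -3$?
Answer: $\sqrt{1605731} \approx 1267.2$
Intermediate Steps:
$N = 369$ ($N = 284 + 85 = 369$)
$Q = 23616$ ($Q = \left(11 - 3\right)^{2} \cdot 369 = 8^{2} \cdot 369 = 64 \cdot 369 = 23616$)
$\sqrt{Q + 1582115} = \sqrt{23616 + 1582115} = \sqrt{1605731}$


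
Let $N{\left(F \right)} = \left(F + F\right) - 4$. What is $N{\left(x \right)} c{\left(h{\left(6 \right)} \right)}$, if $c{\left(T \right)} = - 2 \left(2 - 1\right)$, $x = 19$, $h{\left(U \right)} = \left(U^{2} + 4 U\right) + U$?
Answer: $-68$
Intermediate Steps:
$h{\left(U \right)} = U^{2} + 5 U$
$N{\left(F \right)} = -4 + 2 F$ ($N{\left(F \right)} = 2 F - 4 = -4 + 2 F$)
$c{\left(T \right)} = -2$ ($c{\left(T \right)} = \left(-2\right) 1 = -2$)
$N{\left(x \right)} c{\left(h{\left(6 \right)} \right)} = \left(-4 + 2 \cdot 19\right) \left(-2\right) = \left(-4 + 38\right) \left(-2\right) = 34 \left(-2\right) = -68$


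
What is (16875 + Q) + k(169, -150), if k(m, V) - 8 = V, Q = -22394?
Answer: -5661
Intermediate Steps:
k(m, V) = 8 + V
(16875 + Q) + k(169, -150) = (16875 - 22394) + (8 - 150) = -5519 - 142 = -5661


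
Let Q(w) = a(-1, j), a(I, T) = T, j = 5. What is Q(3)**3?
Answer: 125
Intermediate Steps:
Q(w) = 5
Q(3)**3 = 5**3 = 125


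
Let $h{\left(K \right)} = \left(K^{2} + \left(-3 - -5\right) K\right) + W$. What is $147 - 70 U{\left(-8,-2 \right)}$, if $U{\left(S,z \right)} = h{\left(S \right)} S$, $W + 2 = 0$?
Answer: $25907$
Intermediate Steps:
$W = -2$ ($W = -2 + 0 = -2$)
$h{\left(K \right)} = -2 + K^{2} + 2 K$ ($h{\left(K \right)} = \left(K^{2} + \left(-3 - -5\right) K\right) - 2 = \left(K^{2} + \left(-3 + 5\right) K\right) - 2 = \left(K^{2} + 2 K\right) - 2 = -2 + K^{2} + 2 K$)
$U{\left(S,z \right)} = S \left(-2 + S^{2} + 2 S\right)$ ($U{\left(S,z \right)} = \left(-2 + S^{2} + 2 S\right) S = S \left(-2 + S^{2} + 2 S\right)$)
$147 - 70 U{\left(-8,-2 \right)} = 147 - 70 \left(- 8 \left(-2 + \left(-8\right)^{2} + 2 \left(-8\right)\right)\right) = 147 - 70 \left(- 8 \left(-2 + 64 - 16\right)\right) = 147 - 70 \left(\left(-8\right) 46\right) = 147 - -25760 = 147 + 25760 = 25907$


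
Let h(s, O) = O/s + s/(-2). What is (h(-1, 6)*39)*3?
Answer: -1287/2 ≈ -643.50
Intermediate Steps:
h(s, O) = -s/2 + O/s (h(s, O) = O/s + s*(-½) = O/s - s/2 = -s/2 + O/s)
(h(-1, 6)*39)*3 = ((-½*(-1) + 6/(-1))*39)*3 = ((½ + 6*(-1))*39)*3 = ((½ - 6)*39)*3 = -11/2*39*3 = -429/2*3 = -1287/2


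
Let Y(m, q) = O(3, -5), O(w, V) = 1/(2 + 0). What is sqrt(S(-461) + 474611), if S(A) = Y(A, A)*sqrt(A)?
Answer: sqrt(1898444 + 2*I*sqrt(461))/2 ≈ 688.92 + 0.0077915*I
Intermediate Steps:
O(w, V) = 1/2
Y(m, q) = 1/2
S(A) = sqrt(A)/2
sqrt(S(-461) + 474611) = sqrt(sqrt(-461)/2 + 474611) = sqrt((I*sqrt(461))/2 + 474611) = sqrt(I*sqrt(461)/2 + 474611) = sqrt(474611 + I*sqrt(461)/2)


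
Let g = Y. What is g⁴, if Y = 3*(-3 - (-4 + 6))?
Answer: 50625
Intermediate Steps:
Y = -15 (Y = 3*(-3 - 1*2) = 3*(-3 - 2) = 3*(-5) = -15)
g = -15
g⁴ = (-15)⁴ = 50625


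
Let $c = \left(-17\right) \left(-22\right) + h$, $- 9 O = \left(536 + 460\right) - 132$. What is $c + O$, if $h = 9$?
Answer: $287$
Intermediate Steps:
$O = -96$ ($O = - \frac{\left(536 + 460\right) - 132}{9} = - \frac{996 - 132}{9} = \left(- \frac{1}{9}\right) 864 = -96$)
$c = 383$ ($c = \left(-17\right) \left(-22\right) + 9 = 374 + 9 = 383$)
$c + O = 383 - 96 = 287$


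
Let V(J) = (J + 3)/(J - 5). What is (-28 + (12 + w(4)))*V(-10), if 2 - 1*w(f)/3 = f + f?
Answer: -238/15 ≈ -15.867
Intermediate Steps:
w(f) = 6 - 6*f (w(f) = 6 - 3*(f + f) = 6 - 6*f)
V(J) = (3 + J)/(-5 + J)
(-28 + (12 + w(4)))*V(-10) = (-28 + (12 + (6 - 6*4)))*((3 - 10)/(-5 - 10)) = (-28 + (12 + (6 - 24)))*(-7/(-15)) = (-28 + (12 - 18))*(-1/15*(-7)) = (-28 - 6)*(7/15) = -34*7/15 = -238/15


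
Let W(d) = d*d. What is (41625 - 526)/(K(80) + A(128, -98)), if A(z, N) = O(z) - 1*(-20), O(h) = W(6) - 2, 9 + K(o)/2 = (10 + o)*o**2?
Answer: 41099/1152036 ≈ 0.035675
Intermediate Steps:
W(d) = d**2
K(o) = -18 + 2*o**2*(10 + o) (K(o) = -18 + 2*((10 + o)*o**2) = -18 + 2*(o**2*(10 + o)) = -18 + 2*o**2*(10 + o))
O(h) = 34 (O(h) = 6**2 - 2 = 36 - 2 = 34)
A(z, N) = 54 (A(z, N) = 34 - 1*(-20) = 34 + 20 = 54)
(41625 - 526)/(K(80) + A(128, -98)) = (41625 - 526)/((-18 + 2*80**3 + 20*80**2) + 54) = 41099/((-18 + 2*512000 + 20*6400) + 54) = 41099/((-18 + 1024000 + 128000) + 54) = 41099/(1151982 + 54) = 41099/1152036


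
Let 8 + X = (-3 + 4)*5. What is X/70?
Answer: -3/70 ≈ -0.042857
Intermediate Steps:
X = -3 (X = -8 + (-3 + 4)*5 = -8 + 1*5 = -8 + 5 = -3)
X/70 = -3/70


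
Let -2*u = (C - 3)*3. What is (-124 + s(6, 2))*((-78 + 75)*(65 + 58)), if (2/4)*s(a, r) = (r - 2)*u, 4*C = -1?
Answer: 45756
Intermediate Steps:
C = -1/4 (C = (1/4)*(-1) = -1/4 ≈ -0.25000)
u = 39/8 (u = -(-1/4 - 3)*3/2 = -(-13)*3/8 = -1/2*(-39/4) = 39/8 ≈ 4.8750)
s(a, r) = -39/2 + 39*r/4 (s(a, r) = 2*((r - 2)*(39/8)) = 2*((-2 + r)*(39/8)) = 2*(-39/4 + 39*r/8) = -39/2 + 39*r/4)
(-124 + s(6, 2))*((-78 + 75)*(65 + 58)) = (-124 + (-39/2 + (39/4)*2))*((-78 + 75)*(65 + 58)) = (-124 + (-39/2 + 39/2))*(-3*123) = (-124 + 0)*(-369) = -124*(-369) = 45756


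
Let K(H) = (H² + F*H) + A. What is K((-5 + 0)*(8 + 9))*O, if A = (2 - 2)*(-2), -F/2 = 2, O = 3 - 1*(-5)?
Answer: 60520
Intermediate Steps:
O = 8 (O = 3 + 5 = 8)
F = -4 (F = -2*2 = -4)
A = 0 (A = 0*(-2) = 0)
K(H) = H² - 4*H (K(H) = (H² - 4*H) + 0 = H² - 4*H)
K((-5 + 0)*(8 + 9))*O = (((-5 + 0)*(8 + 9))*(-4 + (-5 + 0)*(8 + 9)))*8 = ((-5*17)*(-4 - 5*17))*8 = -85*(-4 - 85)*8 = -85*(-89)*8 = 7565*8 = 60520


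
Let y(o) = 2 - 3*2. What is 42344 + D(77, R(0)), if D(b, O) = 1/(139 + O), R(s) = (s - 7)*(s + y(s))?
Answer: 7071449/167 ≈ 42344.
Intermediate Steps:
y(o) = -4 (y(o) = 2 - 6 = -4)
R(s) = (-7 + s)*(-4 + s) (R(s) = (s - 7)*(s - 4) = (-7 + s)*(-4 + s))
42344 + D(77, R(0)) = 42344 + 1/(139 + (28 + 0² - 11*0)) = 42344 + 1/(139 + (28 + 0 + 0)) = 42344 + 1/(139 + 28) = 42344 + 1/167 = 7071449/167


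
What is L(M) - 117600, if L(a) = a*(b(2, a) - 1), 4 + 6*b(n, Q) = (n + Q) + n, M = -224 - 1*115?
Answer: -196215/2 ≈ -98108.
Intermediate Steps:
M = -339 (M = -224 - 115 = -339)
b(n, Q) = -⅔ + n/3 + Q/6 (b(n, Q) = -⅔ + ((n + Q) + n)/6 = -⅔ + ((Q + n) + n)/6 = -⅔ + (Q + 2*n)/6 = -⅔ + (n/3 + Q/6) = -⅔ + n/3 + Q/6)
L(a) = a*(-1 + a/6) (L(a) = a*((-⅔ + (⅓)*2 + a/6) - 1) = a*((-⅔ + ⅔ + a/6) - 1) = a*(a/6 - 1) = a*(-1 + a/6))
L(M) - 117600 = (⅙)*(-339)*(-6 - 339) - 117600 = (⅙)*(-339)*(-345) - 117600 = 38985/2 - 117600 = -196215/2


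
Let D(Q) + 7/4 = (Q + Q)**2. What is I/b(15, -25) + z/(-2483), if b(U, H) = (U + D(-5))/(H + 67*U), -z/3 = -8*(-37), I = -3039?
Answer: -9859759592/374933 ≈ -26297.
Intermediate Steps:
D(Q) = -7/4 + 4*Q**2 (D(Q) = -7/4 + (Q + Q)**2 = -7/4 + (2*Q)**2 = -7/4 + 4*Q**2)
z = -888 (z = -(-24)*(-37) = -3*296 = -888)
b(U, H) = (393/4 + U)/(H + 67*U) (b(U, H) = (U + (-7/4 + 4*(-5)**2))/(H + 67*U) = (U + (-7/4 + 4*25))/(H + 67*U) = (U + (-7/4 + 100))/(H + 67*U) = (U + 393/4)/(H + 67*U) = (393/4 + U)/(H + 67*U))
I/b(15, -25) + z/(-2483) = -3039*(-25 + 67*15)/(393/4 + 15) - 888/(-2483) = -3039/((453/4)/(-25 + 1005)) - 888*(-1/2483) = -3039/((453/4)/980) + 888/2483 = -3039/((1/980)*(453/4)) + 888/2483 = -3039/453/3920 + 888/2483 = -3039*3920/453 + 888/2483 = -3970960/151 + 888/2483 = -9859759592/374933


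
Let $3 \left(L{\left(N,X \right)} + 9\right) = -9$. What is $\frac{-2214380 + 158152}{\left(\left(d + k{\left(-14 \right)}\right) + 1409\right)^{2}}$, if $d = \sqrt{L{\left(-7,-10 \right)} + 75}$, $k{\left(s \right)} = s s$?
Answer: $- \frac{147139563224}{184321672929} + \frac{550040990 \sqrt{7}}{184321672929} \approx -0.79038$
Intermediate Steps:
$L{\left(N,X \right)} = -12$ ($L{\left(N,X \right)} = -9 + \frac{1}{3} \left(-9\right) = -9 - 3 = -12$)
$k{\left(s \right)} = s^{2}$
$d = 3 \sqrt{7}$ ($d = \sqrt{-12 + 75} = \sqrt{63} = 3 \sqrt{7} \approx 7.9373$)
$\frac{-2214380 + 158152}{\left(\left(d + k{\left(-14 \right)}\right) + 1409\right)^{2}} = \frac{-2214380 + 158152}{\left(\left(3 \sqrt{7} + \left(-14\right)^{2}\right) + 1409\right)^{2}} = - \frac{2056228}{\left(\left(3 \sqrt{7} + 196\right) + 1409\right)^{2}} = - \frac{2056228}{\left(\left(196 + 3 \sqrt{7}\right) + 1409\right)^{2}} = - \frac{2056228}{\left(1605 + 3 \sqrt{7}\right)^{2}}$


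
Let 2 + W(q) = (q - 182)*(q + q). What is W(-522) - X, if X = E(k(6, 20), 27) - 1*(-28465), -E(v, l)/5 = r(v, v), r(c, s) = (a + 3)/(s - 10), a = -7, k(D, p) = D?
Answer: 706514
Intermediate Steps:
r(c, s) = -4/(-10 + s) (r(c, s) = (-7 + 3)/(s - 10) = -4/(-10 + s))
E(v, l) = 20/(-10 + v) (E(v, l) = -(-20)/(-10 + v) = 20/(-10 + v))
W(q) = -2 + 2*q*(-182 + q) (W(q) = -2 + (q - 182)*(q + q) = -2 + (-182 + q)*(2*q) = -2 + 2*q*(-182 + q))
X = 28460 (X = 20/(-10 + 6) - 1*(-28465) = 20/(-4) + 28465 = 20*(-¼) + 28465 = -5 + 28465 = 28460)
W(-522) - X = (-2 - 364*(-522) + 2*(-522)²) - 1*28460 = (-2 + 190008 + 2*272484) - 28460 = (-2 + 190008 + 544968) - 28460 = 734974 - 28460 = 706514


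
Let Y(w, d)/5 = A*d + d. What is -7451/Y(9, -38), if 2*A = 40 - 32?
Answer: 7451/950 ≈ 7.8432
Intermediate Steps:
A = 4 (A = (40 - 32)/2 = (1/2)*8 = 4)
Y(w, d) = 25*d (Y(w, d) = 5*(4*d + d) = 5*(5*d) = 25*d)
-7451/Y(9, -38) = -7451/(25*(-38)) = -7451/(-950) = -7451*(-1/950) = 7451/950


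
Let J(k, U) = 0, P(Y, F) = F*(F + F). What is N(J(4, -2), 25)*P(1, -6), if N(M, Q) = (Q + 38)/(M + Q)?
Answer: 4536/25 ≈ 181.44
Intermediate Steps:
P(Y, F) = 2*F² (P(Y, F) = F*(2*F) = 2*F²)
N(M, Q) = (38 + Q)/(M + Q)
N(J(4, -2), 25)*P(1, -6) = ((38 + 25)/(0 + 25))*(2*(-6)²) = (63/25)*(2*36) = ((1/25)*63)*72 = (63/25)*72 = 4536/25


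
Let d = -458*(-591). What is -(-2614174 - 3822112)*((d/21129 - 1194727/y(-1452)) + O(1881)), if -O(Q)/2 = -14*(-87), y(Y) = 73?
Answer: -62176571861064962/514139 ≈ -1.2093e+11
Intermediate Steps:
d = 270678
O(Q) = -2436 (O(Q) = -(-28)*(-87) = -2*1218 = -2436)
-(-2614174 - 3822112)*((d/21129 - 1194727/y(-1452)) + O(1881)) = -(-2614174 - 3822112)*((270678/21129 - 1194727/73) - 2436) = -(-6436286)*((270678*(1/21129) - 1194727*1/73) - 2436) = -(-6436286)*((90226/7043 - 1194727/73) - 2436) = -(-6436286)*(-8407875763/514139 - 2436) = -(-6436286)*(-9660318367)/514139 = -1*62176571861064962/514139 = -62176571861064962/514139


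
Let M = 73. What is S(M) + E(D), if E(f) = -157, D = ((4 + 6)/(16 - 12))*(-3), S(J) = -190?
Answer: -347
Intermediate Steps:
D = -15/2 (D = (10/4)*(-3) = (10*(¼))*(-3) = (5/2)*(-3) = -15/2 ≈ -7.5000)
S(M) + E(D) = -190 - 157 = -347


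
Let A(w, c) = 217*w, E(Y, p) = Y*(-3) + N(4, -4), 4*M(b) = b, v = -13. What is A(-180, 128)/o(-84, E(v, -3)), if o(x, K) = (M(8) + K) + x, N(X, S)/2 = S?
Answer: 13020/17 ≈ 765.88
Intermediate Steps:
M(b) = b/4
N(X, S) = 2*S
E(Y, p) = -8 - 3*Y (E(Y, p) = Y*(-3) + 2*(-4) = -3*Y - 8 = -8 - 3*Y)
o(x, K) = 2 + K + x (o(x, K) = ((¼)*8 + K) + x = (2 + K) + x = 2 + K + x)
A(-180, 128)/o(-84, E(v, -3)) = (217*(-180))/(2 + (-8 - 3*(-13)) - 84) = -39060/(2 + (-8 + 39) - 84) = -39060/(2 + 31 - 84) = -39060/(-51) = -39060*(-1/51) = 13020/17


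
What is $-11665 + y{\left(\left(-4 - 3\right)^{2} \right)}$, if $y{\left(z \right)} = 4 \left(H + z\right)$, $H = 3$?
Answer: $-11457$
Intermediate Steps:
$y{\left(z \right)} = 12 + 4 z$ ($y{\left(z \right)} = 4 \left(3 + z\right) = 12 + 4 z$)
$-11665 + y{\left(\left(-4 - 3\right)^{2} \right)} = -11665 + \left(12 + 4 \left(-4 - 3\right)^{2}\right) = -11665 + \left(12 + 4 \left(-7\right)^{2}\right) = -11665 + \left(12 + 4 \cdot 49\right) = -11665 + \left(12 + 196\right) = -11665 + 208 = -11457$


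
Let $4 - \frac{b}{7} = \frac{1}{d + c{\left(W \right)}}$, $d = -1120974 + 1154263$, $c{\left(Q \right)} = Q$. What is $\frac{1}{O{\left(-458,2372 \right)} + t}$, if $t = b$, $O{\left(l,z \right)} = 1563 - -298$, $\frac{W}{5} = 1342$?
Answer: $\frac{39999}{75558104} \approx 0.00052938$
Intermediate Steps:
$W = 6710$ ($W = 5 \cdot 1342 = 6710$)
$d = 33289$
$O{\left(l,z \right)} = 1861$ ($O{\left(l,z \right)} = 1563 + 298 = 1861$)
$b = \frac{1119965}{39999}$ ($b = 28 - \frac{7}{33289 + 6710} = 28 - \frac{7}{39999} = \frac{1119965}{39999} \approx 28.0$)
$t = \frac{1119965}{39999} \approx 28.0$
$\frac{1}{O{\left(-458,2372 \right)} + t} = \frac{1}{1861 + \frac{1119965}{39999}} = \frac{1}{\frac{75558104}{39999}} = \frac{39999}{75558104}$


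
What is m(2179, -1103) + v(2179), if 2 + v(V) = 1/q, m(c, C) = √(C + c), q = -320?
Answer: -641/320 + 2*√269 ≈ 30.799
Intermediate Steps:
v(V) = -641/320 (v(V) = -2 + 1/(-320) = -2 - 1/320 = -641/320)
m(2179, -1103) + v(2179) = √(-1103 + 2179) - 641/320 = √1076 - 641/320 = 2*√269 - 641/320 = -641/320 + 2*√269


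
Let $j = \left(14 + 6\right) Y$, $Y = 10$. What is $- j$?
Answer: $-200$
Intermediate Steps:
$j = 200$ ($j = \left(14 + 6\right) 10 = 20 \cdot 10 = 200$)
$- j = \left(-1\right) 200 = -200$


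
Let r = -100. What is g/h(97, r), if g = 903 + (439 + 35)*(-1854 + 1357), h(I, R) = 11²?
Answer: -234675/121 ≈ -1939.5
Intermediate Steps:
h(I, R) = 121
g = -234675 (g = 903 + 474*(-497) = 903 - 235578 = -234675)
g/h(97, r) = -234675/121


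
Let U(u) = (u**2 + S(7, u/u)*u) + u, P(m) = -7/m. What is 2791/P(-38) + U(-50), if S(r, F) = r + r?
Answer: 118308/7 ≈ 16901.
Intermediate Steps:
S(r, F) = 2*r
U(u) = u**2 + 15*u (U(u) = (u**2 + (2*7)*u) + u = (u**2 + 14*u) + u = u**2 + 15*u)
2791/P(-38) + U(-50) = 2791/((-7/(-38))) - 50*(15 - 50) = 2791/((-7*(-1/38))) - 50*(-35) = 2791/(7/38) + 1750 = 2791*(38/7) + 1750 = 106058/7 + 1750 = 118308/7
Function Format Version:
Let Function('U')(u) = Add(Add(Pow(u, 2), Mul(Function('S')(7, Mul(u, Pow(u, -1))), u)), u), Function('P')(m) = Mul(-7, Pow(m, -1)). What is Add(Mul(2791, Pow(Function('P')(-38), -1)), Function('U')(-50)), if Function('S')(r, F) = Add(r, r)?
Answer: Rational(118308, 7) ≈ 16901.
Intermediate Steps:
Function('S')(r, F) = Mul(2, r)
Function('U')(u) = Add(Pow(u, 2), Mul(15, u)) (Function('U')(u) = Add(Add(Pow(u, 2), Mul(Mul(2, 7), u)), u) = Add(Add(Pow(u, 2), Mul(14, u)), u) = Add(Pow(u, 2), Mul(15, u)))
Add(Mul(2791, Pow(Function('P')(-38), -1)), Function('U')(-50)) = Add(Mul(2791, Pow(Mul(-7, Pow(-38, -1)), -1)), Mul(-50, Add(15, -50))) = Add(Mul(2791, Pow(Mul(-7, Rational(-1, 38)), -1)), Mul(-50, -35)) = Add(Mul(2791, Pow(Rational(7, 38), -1)), 1750) = Add(Mul(2791, Rational(38, 7)), 1750) = Add(Rational(106058, 7), 1750) = Rational(118308, 7)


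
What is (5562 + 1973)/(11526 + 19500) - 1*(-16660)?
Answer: 516900695/31026 ≈ 16660.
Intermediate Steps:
(5562 + 1973)/(11526 + 19500) - 1*(-16660) = 7535/31026 + 16660 = 516900695/31026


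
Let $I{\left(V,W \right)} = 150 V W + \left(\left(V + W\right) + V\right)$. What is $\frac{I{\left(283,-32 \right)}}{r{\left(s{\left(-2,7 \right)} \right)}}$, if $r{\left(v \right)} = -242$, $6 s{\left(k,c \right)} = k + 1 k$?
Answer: $\frac{678933}{121} \approx 5611.0$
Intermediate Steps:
$s{\left(k,c \right)} = \frac{k}{3}$ ($s{\left(k,c \right)} = \frac{k + 1 k}{6} = \frac{k + k}{6} = \frac{2 k}{6} = \frac{k}{3}$)
$I{\left(V,W \right)} = W + 2 V + 150 V W$ ($I{\left(V,W \right)} = 150 V W + \left(W + 2 V\right) = W + 2 V + 150 V W$)
$\frac{I{\left(283,-32 \right)}}{r{\left(s{\left(-2,7 \right)} \right)}} = \frac{-32 + 2 \cdot 283 + 150 \cdot 283 \left(-32\right)}{-242} = \left(-32 + 566 - 1358400\right) \left(- \frac{1}{242}\right) = \left(-1357866\right) \left(- \frac{1}{242}\right) = \frac{678933}{121}$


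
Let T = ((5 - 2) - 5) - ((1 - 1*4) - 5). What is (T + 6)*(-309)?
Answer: -3708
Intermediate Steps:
T = 6 (T = (3 - 5) - ((1 - 4) - 5) = -2 - (-3 - 5) = -2 - 1*(-8) = -2 + 8 = 6)
(T + 6)*(-309) = (6 + 6)*(-309) = 12*(-309) = -3708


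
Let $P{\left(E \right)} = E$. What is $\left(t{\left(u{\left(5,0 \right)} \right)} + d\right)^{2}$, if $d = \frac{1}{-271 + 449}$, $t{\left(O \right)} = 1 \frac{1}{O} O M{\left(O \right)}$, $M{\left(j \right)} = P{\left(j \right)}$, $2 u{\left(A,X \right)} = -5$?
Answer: $\frac{49284}{7921} \approx 6.2219$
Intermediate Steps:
$u{\left(A,X \right)} = - \frac{5}{2}$ ($u{\left(A,X \right)} = \frac{1}{2} \left(-5\right) = - \frac{5}{2}$)
$M{\left(j \right)} = j$
$t{\left(O \right)} = O$ ($t{\left(O \right)} = 1 \frac{1}{O} O O = \frac{O}{O} O = 1 O = O$)
$d = \frac{1}{178} \approx 0.005618$
$\left(t{\left(u{\left(5,0 \right)} \right)} + d\right)^{2} = \left(- \frac{5}{2} + \frac{1}{178}\right)^{2} = \left(- \frac{222}{89}\right)^{2} = \frac{49284}{7921}$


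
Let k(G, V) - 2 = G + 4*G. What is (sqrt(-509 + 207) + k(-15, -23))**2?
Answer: (73 - I*sqrt(302))**2 ≈ 5027.0 - 2537.2*I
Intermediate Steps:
k(G, V) = 2 + 5*G (k(G, V) = 2 + (G + 4*G) = 2 + 5*G)
(sqrt(-509 + 207) + k(-15, -23))**2 = (sqrt(-509 + 207) + (2 + 5*(-15)))**2 = (sqrt(-302) + (2 - 75))**2 = (I*sqrt(302) - 73)**2 = (-73 + I*sqrt(302))**2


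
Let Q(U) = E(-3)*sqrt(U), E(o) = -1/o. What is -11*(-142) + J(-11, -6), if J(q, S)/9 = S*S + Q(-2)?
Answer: 1886 + 3*I*sqrt(2) ≈ 1886.0 + 4.2426*I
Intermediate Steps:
Q(U) = sqrt(U)/3 (Q(U) = (-1/(-3))*sqrt(U) = (-1*(-1/3))*sqrt(U) = sqrt(U)/3)
J(q, S) = 9*S**2 + 3*I*sqrt(2) (J(q, S) = 9*(S*S + sqrt(-2)/3) = 9*(S**2 + (I*sqrt(2))/3) = 9*(S**2 + I*sqrt(2)/3) = 9*S**2 + 3*I*sqrt(2))
-11*(-142) + J(-11, -6) = -11*(-142) + (9*(-6)**2 + 3*I*sqrt(2)) = 1562 + (9*36 + 3*I*sqrt(2)) = 1562 + (324 + 3*I*sqrt(2)) = 1886 + 3*I*sqrt(2)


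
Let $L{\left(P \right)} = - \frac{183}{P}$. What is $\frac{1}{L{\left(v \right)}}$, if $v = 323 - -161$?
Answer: $- \frac{484}{183} \approx -2.6448$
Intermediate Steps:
$v = 484$ ($v = 323 + 161 = 484$)
$\frac{1}{L{\left(v \right)}} = \frac{1}{\left(-183\right) \frac{1}{484}} = \frac{1}{- \frac{183}{484}} = - \frac{484}{183}$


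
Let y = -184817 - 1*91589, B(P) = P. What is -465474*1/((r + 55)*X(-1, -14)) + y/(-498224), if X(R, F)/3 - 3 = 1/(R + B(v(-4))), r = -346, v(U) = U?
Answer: 96910818751/507441144 ≈ 190.98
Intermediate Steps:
y = -276406 (y = -184817 - 91589 = -276406)
X(R, F) = 9 + 3/(-4 + R) (X(R, F) = 9 + 3/(R - 4) = 9 + 3/(-4 + R))
-465474*1/((r + 55)*X(-1, -14)) + y/(-498224) = -465474*(-4 - 1)/(3*(-346 + 55)*(-11 + 3*(-1))) - 276406/(-498224) = -465474*5/(873*(-11 - 3)) - 276406*(-1/498224) = -465474/((3*(-⅕)*(-14))*(-291)) + 138203/249112 = -465474/((42/5)*(-291)) + 138203/249112 = -465474/(-12222/5) + 138203/249112 = -465474*(-5/12222) + 138203/249112 = 387895/2037 + 138203/249112 = 96910818751/507441144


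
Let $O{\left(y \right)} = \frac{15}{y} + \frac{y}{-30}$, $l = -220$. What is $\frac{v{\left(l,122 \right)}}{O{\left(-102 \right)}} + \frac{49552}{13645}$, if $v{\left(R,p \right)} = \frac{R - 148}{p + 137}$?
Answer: $\frac{6243553104}{1954332415} \approx 3.1947$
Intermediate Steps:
$v{\left(R,p \right)} = \frac{-148 + R}{137 + p}$
$O{\left(y \right)} = \frac{15}{y} - \frac{y}{30}$ ($O{\left(y \right)} = \frac{15}{y} + y \left(- \frac{1}{30}\right) = \frac{15}{y} - \frac{y}{30}$)
$\frac{v{\left(l,122 \right)}}{O{\left(-102 \right)}} + \frac{49552}{13645} = \frac{\frac{1}{137 + 122} \left(-148 - 220\right)}{\frac{15}{-102} - - \frac{17}{5}} + \frac{49552}{13645} = \frac{\frac{1}{259} \left(-368\right)}{15 \left(- \frac{1}{102}\right) + \frac{17}{5}} + 49552 \cdot \frac{1}{13645} = \frac{\frac{1}{259} \left(-368\right)}{- \frac{5}{34} + \frac{17}{5}} + \frac{49552}{13645} = - \frac{368}{259 \cdot \frac{553}{170}} + \frac{49552}{13645} = \left(- \frac{368}{259}\right) \frac{170}{553} + \frac{49552}{13645} = - \frac{62560}{143227} + \frac{49552}{13645} = \frac{6243553104}{1954332415}$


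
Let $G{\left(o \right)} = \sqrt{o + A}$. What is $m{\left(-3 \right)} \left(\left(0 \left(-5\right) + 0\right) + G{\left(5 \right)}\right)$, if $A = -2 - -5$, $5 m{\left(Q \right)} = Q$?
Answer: $- \frac{6 \sqrt{2}}{5} \approx -1.6971$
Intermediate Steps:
$m{\left(Q \right)} = \frac{Q}{5}$
$A = 3$ ($A = -2 + 5 = 3$)
$G{\left(o \right)} = \sqrt{3 + o}$ ($G{\left(o \right)} = \sqrt{o + 3} = \sqrt{3 + o}$)
$m{\left(-3 \right)} \left(\left(0 \left(-5\right) + 0\right) + G{\left(5 \right)}\right) = \frac{1}{5} \left(-3\right) \left(\left(0 \left(-5\right) + 0\right) + \sqrt{3 + 5}\right) = - \frac{3 \left(\left(0 + 0\right) + \sqrt{8}\right)}{5} = - \frac{3 \left(0 + 2 \sqrt{2}\right)}{5} = - \frac{3 \cdot 2 \sqrt{2}}{5} = - \frac{6 \sqrt{2}}{5}$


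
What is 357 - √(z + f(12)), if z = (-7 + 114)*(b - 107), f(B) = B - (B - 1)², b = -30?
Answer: 357 - 4*I*√923 ≈ 357.0 - 121.52*I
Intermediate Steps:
f(B) = B - (-1 + B)²
z = -14659 (z = (-7 + 114)*(-30 - 107) = 107*(-137) = -14659)
357 - √(z + f(12)) = 357 - √(-14659 + (12 - (-1 + 12)²)) = 357 - √(-14659 + (12 - 1*11²)) = 357 - √(-14659 + (12 - 1*121)) = 357 - √(-14659 + (12 - 121)) = 357 - √(-14659 - 109) = 357 - √(-14768) = 357 - 4*I*√923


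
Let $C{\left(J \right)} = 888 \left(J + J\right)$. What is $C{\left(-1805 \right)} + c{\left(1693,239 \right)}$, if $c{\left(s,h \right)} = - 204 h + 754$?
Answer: $-3253682$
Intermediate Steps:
$c{\left(s,h \right)} = 754 - 204 h$
$C{\left(J \right)} = 1776 J$ ($C{\left(J \right)} = 888 \cdot 2 J = 1776 J$)
$C{\left(-1805 \right)} + c{\left(1693,239 \right)} = 1776 \left(-1805\right) + \left(754 - 48756\right) = -3205680 + \left(754 - 48756\right) = -3205680 - 48002 = -3253682$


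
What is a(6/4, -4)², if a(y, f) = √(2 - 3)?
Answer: -1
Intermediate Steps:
a(y, f) = I (a(y, f) = √(-1) = I)
a(6/4, -4)² = I² = -1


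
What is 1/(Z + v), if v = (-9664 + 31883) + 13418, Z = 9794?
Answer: 1/45431 ≈ 2.2011e-5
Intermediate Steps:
v = 35637 (v = 22219 + 13418 = 35637)
1/(Z + v) = 1/(9794 + 35637) = 1/45431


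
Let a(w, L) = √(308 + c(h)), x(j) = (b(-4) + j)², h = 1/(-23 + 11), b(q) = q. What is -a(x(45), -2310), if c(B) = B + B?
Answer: -√11082/6 ≈ -17.545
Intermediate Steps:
h = -1/12 (h = 1/(-12) = -1/12 ≈ -0.083333)
c(B) = 2*B
x(j) = (-4 + j)²
a(w, L) = √11082/6 (a(w, L) = √(308 + 2*(-1/12)) = √(308 - ⅙) = √(1847/6) = √11082/6)
-a(x(45), -2310) = -√11082/6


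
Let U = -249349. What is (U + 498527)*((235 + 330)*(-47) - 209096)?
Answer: -58719044878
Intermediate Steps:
(U + 498527)*((235 + 330)*(-47) - 209096) = (-249349 + 498527)*((235 + 330)*(-47) - 209096) = 249178*(565*(-47) - 209096) = 249178*(-26555 - 209096) = 249178*(-235651) = -58719044878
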